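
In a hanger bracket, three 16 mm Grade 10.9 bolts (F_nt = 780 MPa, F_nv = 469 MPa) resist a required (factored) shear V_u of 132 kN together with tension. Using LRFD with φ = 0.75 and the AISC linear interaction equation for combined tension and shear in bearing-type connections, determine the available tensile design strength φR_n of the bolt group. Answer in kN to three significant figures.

239 kN

A_b = π·16²/4 = 201.1 mm²; f_rv = 132 × 1000 / (3 × 201.1) = 218.8 MPa.
F'_nt = 1.3 F_nt − (F_nt / φF_nv) f_rv = 1.3·780 − (780/(0.75·469))·218.8 = 528.7 MPa, capped at F_nt → F'_nt = 528.7 MPa.
R_n = F'_nt · A_b · n = 528.7 × 201.1 × 3 / 1000 = 318.9 kN.
Design strength φR_n = 0.75 × 318.9 = 239 kN.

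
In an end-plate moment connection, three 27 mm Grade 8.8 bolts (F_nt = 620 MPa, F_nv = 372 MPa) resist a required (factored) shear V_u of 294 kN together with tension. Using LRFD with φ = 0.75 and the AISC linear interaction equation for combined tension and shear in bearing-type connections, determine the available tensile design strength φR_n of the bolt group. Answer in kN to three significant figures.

548 kN

A_b = π·27²/4 = 572.6 mm²; f_rv = 294 × 1000 / (3 × 572.6) = 171.2 MPa.
F'_nt = 1.3 F_nt − (F_nt / φF_nv) f_rv = 1.3·620 − (620/(0.75·372))·171.2 = 425.6 MPa, capped at F_nt → F'_nt = 425.6 MPa.
R_n = F'_nt · A_b · n = 425.6 × 572.6 × 3 / 1000 = 731.1 kN.
Design strength φR_n = 0.75 × 731.1 = 548 kN.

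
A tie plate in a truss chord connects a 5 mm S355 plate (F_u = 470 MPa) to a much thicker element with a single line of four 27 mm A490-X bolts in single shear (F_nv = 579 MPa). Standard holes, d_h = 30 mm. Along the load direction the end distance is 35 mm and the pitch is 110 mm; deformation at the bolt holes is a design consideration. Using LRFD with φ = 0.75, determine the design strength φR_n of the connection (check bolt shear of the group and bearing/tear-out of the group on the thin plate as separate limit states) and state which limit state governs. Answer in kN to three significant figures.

Bolt shear: A_b = π·27²/4 = 572.6 mm²; R_n = 579 × 572.6 × 4 × 1 / 1000 = 1326 kN → 0.75 × 1326 = 995 kN.
Bearing (1.2 l_c t F_u ≤ 2.4 d t F_u): upper limit = 2.4·27·5·470 / 1000 = 152.3 kN.
  Edge l_c = 35 − 30/2 = 20 → r_n = 56.4 kN; interior l_c = 110 − 30 = 80 → r_n = 152.3 kN.
  R_n,bearing = 1·56.4 + 3·152.3 = 513.2 kN → 0.75 × 513.2 = 385 kN.
Bearing governs: 385 kN.

385 kN (bearing governs)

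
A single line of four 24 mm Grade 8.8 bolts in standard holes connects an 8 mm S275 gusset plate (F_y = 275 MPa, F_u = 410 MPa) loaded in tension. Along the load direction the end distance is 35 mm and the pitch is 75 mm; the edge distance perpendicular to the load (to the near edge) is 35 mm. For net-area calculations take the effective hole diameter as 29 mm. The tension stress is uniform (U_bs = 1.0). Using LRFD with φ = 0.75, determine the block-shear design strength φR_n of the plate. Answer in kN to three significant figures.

284 kN

Shear plane L_v = 35 + 3·75 = 260 mm; A_gv = 260 × 8 = 2080 mm².
A_nv = (260 − 3.5·29) × 8 = 1268 mm².
A_nt = (35 − 0.5·29) × 8 = 164 mm².
0.6 F_u A_nv = 311.9 kN; 0.6 F_y A_gv = 343.2 kN → shear rupture governs the shear term.
R_n = 311.9 + 1.0 × 410 × 164 / 1000 = 379.2 kN.
Design strength φR_n = 0.75 × 379.2 = 284 kN.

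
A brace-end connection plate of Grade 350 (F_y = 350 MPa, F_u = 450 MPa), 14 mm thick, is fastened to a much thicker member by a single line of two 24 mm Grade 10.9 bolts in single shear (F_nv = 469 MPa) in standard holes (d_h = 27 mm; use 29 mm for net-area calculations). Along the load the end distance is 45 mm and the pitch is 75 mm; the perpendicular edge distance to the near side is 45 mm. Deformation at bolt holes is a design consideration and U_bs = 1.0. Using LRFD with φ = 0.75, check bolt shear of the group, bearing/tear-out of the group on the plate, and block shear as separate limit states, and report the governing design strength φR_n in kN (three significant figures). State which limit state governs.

Bolt shear: A_b = π·24²/4 = 452.4 mm²; R_n = 469 × 452.4 × 2 × 1 / 1000 = 424.3 kN → 0.75 × 424.3 = 318 kN.
Bearing: edge l_c = 31.5, r_n = 238.1 kN; interior l_c = 48, r_n = 362.9 kN; R_n = 238.1 + 1·362.9 = 601 kN → 451 kN.
Block shear: A_gv = 1680, A_nv = 1071, A_nt = 427 mm²; R_n = min(0.6F_uA_nv, 0.6F_yA_gv) + U_bs·F_u·A_nt = 481.3 kN → 361 kN.
Bolt shear governs: 318 kN.

318 kN (bolt shear governs)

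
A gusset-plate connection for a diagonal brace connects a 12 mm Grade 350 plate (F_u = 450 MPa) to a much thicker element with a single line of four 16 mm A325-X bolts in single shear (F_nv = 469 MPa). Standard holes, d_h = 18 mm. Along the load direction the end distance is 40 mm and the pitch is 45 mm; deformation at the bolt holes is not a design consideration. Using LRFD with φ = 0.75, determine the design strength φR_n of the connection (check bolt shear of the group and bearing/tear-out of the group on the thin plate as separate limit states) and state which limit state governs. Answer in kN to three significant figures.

Bolt shear: A_b = π·16²/4 = 201.1 mm²; R_n = 469 × 201.1 × 4 × 1 / 1000 = 377.2 kN → 0.75 × 377.2 = 283 kN.
Bearing (1.5 l_c t F_u ≤ 3.0 d t F_u): upper limit = 3.0·16·12·450 / 1000 = 259.2 kN.
  Edge l_c = 40 − 18/2 = 31 → r_n = 251.1 kN; interior l_c = 45 − 18 = 27 → r_n = 218.7 kN.
  R_n,bearing = 1·251.1 + 3·218.7 = 907.2 kN → 0.75 × 907.2 = 680 kN.
Bolt shear governs: 283 kN.

283 kN (bolt shear governs)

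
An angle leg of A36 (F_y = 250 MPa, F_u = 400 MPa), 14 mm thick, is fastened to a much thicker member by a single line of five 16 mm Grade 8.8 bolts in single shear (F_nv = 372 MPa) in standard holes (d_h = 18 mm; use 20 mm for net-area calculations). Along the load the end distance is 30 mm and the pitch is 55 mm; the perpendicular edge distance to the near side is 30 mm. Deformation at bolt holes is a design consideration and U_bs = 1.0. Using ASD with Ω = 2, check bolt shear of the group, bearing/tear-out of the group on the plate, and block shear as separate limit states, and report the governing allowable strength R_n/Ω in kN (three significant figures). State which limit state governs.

187 kN (bolt shear governs)

Bolt shear: A_b = π·16²/4 = 201.1 mm²; R_n = 372 × 201.1 × 5 × 1 / 1000 = 374 kN → 374 / 2 = 187 kN.
Bearing: edge l_c = 21, r_n = 141.1 kN; interior l_c = 37, r_n = 215 kN; R_n = 141.1 + 4·215 = 1001 kN → 501 kN.
Block shear: A_gv = 3500, A_nv = 2240, A_nt = 280 mm²; R_n = min(0.6F_uA_nv, 0.6F_yA_gv) + U_bs·F_u·A_nt = 637 kN → 318 kN.
Bolt shear governs: 187 kN.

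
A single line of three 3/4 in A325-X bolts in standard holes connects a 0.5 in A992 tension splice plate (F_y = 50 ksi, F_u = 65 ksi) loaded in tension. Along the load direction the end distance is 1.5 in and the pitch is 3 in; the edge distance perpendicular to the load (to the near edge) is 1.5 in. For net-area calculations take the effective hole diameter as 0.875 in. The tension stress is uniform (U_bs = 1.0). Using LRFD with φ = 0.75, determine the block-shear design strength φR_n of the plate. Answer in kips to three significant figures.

104 kips

Shear plane L_v = 1.5 + 2·3 = 7.5 in; A_gv = 7.5 × 0.5 = 3.75 in².
A_nv = (7.5 − 2.5·0.875) × 0.5 = 2.656 in².
A_nt = (1.5 − 0.5·0.875) × 0.5 = 0.5312 in².
0.6 F_u A_nv = 103.6 kips; 0.6 F_y A_gv = 112.5 kips → shear rupture governs the shear term.
R_n = 103.6 + 1.0 × 65 × 0.5312 = 138.1 kips.
Design strength φR_n = 0.75 × 138.1 = 104 kips.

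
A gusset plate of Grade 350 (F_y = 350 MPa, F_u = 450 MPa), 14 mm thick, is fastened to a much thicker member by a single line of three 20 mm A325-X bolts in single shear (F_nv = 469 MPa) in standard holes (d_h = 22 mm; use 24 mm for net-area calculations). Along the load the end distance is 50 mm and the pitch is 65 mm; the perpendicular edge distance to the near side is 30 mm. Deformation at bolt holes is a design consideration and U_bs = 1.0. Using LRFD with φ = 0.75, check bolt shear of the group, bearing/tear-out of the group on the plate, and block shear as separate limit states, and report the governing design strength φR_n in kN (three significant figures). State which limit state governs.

332 kN (bolt shear governs)

Bolt shear: A_b = π·20²/4 = 314.2 mm²; R_n = 469 × 314.2 × 3 × 1 / 1000 = 442 kN → 0.75 × 442 = 332 kN.
Bearing: edge l_c = 39, r_n = 294.8 kN; interior l_c = 43, r_n = 302.4 kN; R_n = 294.8 + 2·302.4 = 899.6 kN → 675 kN.
Block shear: A_gv = 2520, A_nv = 1680, A_nt = 252 mm²; R_n = min(0.6F_uA_nv, 0.6F_yA_gv) + U_bs·F_u·A_nt = 567 kN → 425 kN.
Bolt shear governs: 332 kN.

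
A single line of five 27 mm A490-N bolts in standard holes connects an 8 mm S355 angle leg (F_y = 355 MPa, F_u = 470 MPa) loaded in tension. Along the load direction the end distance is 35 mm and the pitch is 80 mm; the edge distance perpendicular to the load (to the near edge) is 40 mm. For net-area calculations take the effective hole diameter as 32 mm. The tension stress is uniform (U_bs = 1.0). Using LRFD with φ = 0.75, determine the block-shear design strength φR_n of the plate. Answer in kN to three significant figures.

Shear plane L_v = 35 + 4·80 = 355 mm; A_gv = 355 × 8 = 2840 mm².
A_nv = (355 − 4.5·32) × 8 = 1688 mm².
A_nt = (40 − 0.5·32) × 8 = 192 mm².
0.6 F_u A_nv = 476 kN; 0.6 F_y A_gv = 604.9 kN → shear rupture governs the shear term.
R_n = 476 + 1.0 × 470 × 192 / 1000 = 566.3 kN.
Design strength φR_n = 0.75 × 566.3 = 425 kN.

425 kN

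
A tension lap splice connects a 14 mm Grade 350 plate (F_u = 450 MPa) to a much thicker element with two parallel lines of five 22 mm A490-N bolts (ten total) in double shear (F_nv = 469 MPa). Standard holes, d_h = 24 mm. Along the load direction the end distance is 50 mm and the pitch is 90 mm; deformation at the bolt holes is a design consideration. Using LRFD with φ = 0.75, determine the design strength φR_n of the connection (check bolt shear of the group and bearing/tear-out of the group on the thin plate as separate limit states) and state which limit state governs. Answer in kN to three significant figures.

2430 kN (bearing governs)

Bolt shear: A_b = π·22²/4 = 380.1 mm²; R_n = 469 × 380.1 × 10 × 2 / 1000 = 3566 kN → 0.75 × 3566 = 2670 kN.
Bearing (1.2 l_c t F_u ≤ 2.4 d t F_u): upper limit = 2.4·22·14·450 / 1000 = 332.6 kN.
  Edge l_c = 50 − 24/2 = 38 → r_n = 287.3 kN; interior l_c = 90 − 24 = 66 → r_n = 332.6 kN.
  R_n,bearing = 2·287.3 + 8·332.6 = 3236 kN → 0.75 × 3236 = 2430 kN.
Bearing governs: 2430 kN.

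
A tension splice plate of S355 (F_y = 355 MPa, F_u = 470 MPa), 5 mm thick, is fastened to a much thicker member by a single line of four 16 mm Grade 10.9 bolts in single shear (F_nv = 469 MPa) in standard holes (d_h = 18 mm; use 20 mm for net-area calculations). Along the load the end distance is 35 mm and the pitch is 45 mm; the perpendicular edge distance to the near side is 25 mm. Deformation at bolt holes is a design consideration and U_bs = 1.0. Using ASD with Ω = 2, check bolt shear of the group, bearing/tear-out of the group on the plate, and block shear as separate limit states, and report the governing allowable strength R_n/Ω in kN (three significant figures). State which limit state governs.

88.1 kN (block shear governs)

Bolt shear: A_b = π·16²/4 = 201.1 mm²; R_n = 469 × 201.1 × 4 × 1 / 1000 = 377.2 kN → 377.2 / 2 = 189 kN.
Bearing: edge l_c = 26, r_n = 73.32 kN; interior l_c = 27, r_n = 76.14 kN; R_n = 73.32 + 3·76.14 = 301.7 kN → 151 kN.
Block shear: A_gv = 850, A_nv = 500, A_nt = 75 mm²; R_n = min(0.6F_uA_nv, 0.6F_yA_gv) + U_bs·F_u·A_nt = 176.2 kN → 88.1 kN.
Block shear governs: 88.1 kN.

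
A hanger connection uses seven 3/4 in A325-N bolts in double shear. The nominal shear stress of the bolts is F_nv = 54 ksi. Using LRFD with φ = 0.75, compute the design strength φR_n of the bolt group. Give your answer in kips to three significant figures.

A_b = π × 0.75² / 4 = 0.4418 in².
R_n = F_nv · A_b · n · n_s = 54 × 0.4418 × 7 × 2 = 334 kips.
Design strength φR_n = 0.75 × 334 = 250 kips.

250 kips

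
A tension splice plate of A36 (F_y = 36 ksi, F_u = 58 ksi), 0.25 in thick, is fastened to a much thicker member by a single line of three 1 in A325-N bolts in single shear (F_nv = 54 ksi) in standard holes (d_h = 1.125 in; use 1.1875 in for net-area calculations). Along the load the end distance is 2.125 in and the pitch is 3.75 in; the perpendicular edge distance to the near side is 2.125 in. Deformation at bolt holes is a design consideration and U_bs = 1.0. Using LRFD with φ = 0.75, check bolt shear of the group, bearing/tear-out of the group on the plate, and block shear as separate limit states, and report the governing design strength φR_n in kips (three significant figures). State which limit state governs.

55.6 kips (block shear governs)

Bolt shear: A_b = π·1²/4 = 0.7854 in²; R_n = 54 × 0.7854 × 3 × 1 = 127.2 kips → 0.75 × 127.2 = 95.4 kips.
Bearing: edge l_c = 1.562, r_n = 27.19 kips; interior l_c = 2.625, r_n = 34.8 kips; R_n = 27.19 + 2·34.8 = 96.79 kips → 72.6 kips.
Block shear: A_gv = 2.406, A_nv = 1.664, A_nt = 0.3828 in²; R_n = min(0.6F_uA_nv, 0.6F_yA_gv) + U_bs·F_u·A_nt = 74.18 kips → 55.6 kips.
Block shear governs: 55.6 kips.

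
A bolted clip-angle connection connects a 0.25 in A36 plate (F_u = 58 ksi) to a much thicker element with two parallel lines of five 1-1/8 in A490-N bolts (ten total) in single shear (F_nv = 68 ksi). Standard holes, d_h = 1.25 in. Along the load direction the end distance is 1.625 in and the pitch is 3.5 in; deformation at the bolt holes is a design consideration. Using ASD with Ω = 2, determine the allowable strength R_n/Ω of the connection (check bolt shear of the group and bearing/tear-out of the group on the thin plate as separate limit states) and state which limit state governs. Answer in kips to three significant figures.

Bolt shear: A_b = π·1.125²/4 = 0.994 in²; R_n = 68 × 0.994 × 10 × 1 = 675.9 kips → 675.9 / 2 = 338 kips.
Bearing (1.2 l_c t F_u ≤ 2.4 d t F_u): upper limit = 2.4·1.125·0.25·58 = 39.15 kips.
  Edge l_c = 1.625 − 1.25/2 = 1 → r_n = 17.4 kips; interior l_c = 3.5 − 1.25 = 2.25 → r_n = 39.15 kips.
  R_n,bearing = 2·17.4 + 8·39.15 = 348 kips → 348 / 2 = 174 kips.
Bearing governs: 174 kips.

174 kips (bearing governs)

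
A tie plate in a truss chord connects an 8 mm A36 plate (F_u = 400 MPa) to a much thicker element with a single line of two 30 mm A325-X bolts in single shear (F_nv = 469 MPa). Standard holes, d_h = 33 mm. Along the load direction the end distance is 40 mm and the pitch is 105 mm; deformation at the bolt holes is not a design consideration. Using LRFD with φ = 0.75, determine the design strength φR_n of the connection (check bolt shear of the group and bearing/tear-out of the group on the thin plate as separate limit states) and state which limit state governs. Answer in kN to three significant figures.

301 kN (bearing governs)

Bolt shear: A_b = π·30²/4 = 706.9 mm²; R_n = 469 × 706.9 × 2 × 1 / 1000 = 663 kN → 0.75 × 663 = 497 kN.
Bearing (1.5 l_c t F_u ≤ 3.0 d t F_u): upper limit = 3.0·30·8·400 / 1000 = 288 kN.
  Edge l_c = 40 − 33/2 = 23.5 → r_n = 112.8 kN; interior l_c = 105 − 33 = 72 → r_n = 288 kN.
  R_n,bearing = 1·112.8 + 1·288 = 400.8 kN → 0.75 × 400.8 = 301 kN.
Bearing governs: 301 kN.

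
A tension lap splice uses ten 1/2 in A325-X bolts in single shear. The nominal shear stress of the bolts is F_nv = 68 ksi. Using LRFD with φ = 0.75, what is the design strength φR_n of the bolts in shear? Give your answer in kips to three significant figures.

100 kips

A_b = π × 0.5² / 4 = 0.1963 in².
R_n = F_nv · A_b · n · n_s = 68 × 0.1963 × 10 × 1 = 133.5 kips.
Design strength φR_n = 0.75 × 133.5 = 100 kips.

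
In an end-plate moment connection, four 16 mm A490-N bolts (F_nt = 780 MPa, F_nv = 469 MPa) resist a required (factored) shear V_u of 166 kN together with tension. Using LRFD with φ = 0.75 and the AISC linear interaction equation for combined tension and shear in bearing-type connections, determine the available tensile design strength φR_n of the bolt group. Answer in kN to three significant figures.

A_b = π·16²/4 = 201.1 mm²; f_rv = 166 × 1000 / (4 × 201.1) = 206.4 MPa.
F'_nt = 1.3 F_nt − (F_nt / φF_nv) f_rv = 1.3·780 − (780/(0.75·469))·206.4 = 556.3 MPa, capped at F_nt → F'_nt = 556.3 MPa.
R_n = F'_nt · A_b · n = 556.3 × 201.1 × 4 / 1000 = 447.4 kN.
Design strength φR_n = 0.75 × 447.4 = 336 kN.

336 kN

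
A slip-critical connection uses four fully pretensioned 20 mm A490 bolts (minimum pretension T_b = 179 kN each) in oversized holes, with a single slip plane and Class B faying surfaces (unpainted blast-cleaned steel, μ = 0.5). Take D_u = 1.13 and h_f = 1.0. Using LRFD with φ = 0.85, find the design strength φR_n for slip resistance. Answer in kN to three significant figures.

R_n = μ · D_u · h_f · T_b · n_s · n_b = 0.5 × 1.13 × 1.0 × 179 × 1 × 4 = 404.5 kN.
Design strength φR_n = 0.85 × 404.5 = 344 kN.

344 kN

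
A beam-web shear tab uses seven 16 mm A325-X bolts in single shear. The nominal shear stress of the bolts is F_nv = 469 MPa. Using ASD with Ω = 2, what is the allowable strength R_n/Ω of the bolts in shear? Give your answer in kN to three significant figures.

A_b = π × 16² / 4 = 201.1 mm².
R_n = F_nv · A_b · n · n_s = 469 × 201.1 × 7 × 1 / 1000 = 660.1 kN.
Allowable strength R_n/Ω = 660.1 / 2 = 330 kN.

330 kN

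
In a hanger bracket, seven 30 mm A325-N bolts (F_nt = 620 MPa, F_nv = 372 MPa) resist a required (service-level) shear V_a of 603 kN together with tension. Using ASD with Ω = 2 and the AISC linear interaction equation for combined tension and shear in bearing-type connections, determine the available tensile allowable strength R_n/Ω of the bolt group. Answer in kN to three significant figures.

989 kN

A_b = π·30²/4 = 706.9 mm²; f_rv = 603 × 1000 / (7 × 706.9) = 121.9 MPa.
F'_nt = 1.3 F_nt − (Ω F_nt / F_nv) f_rv = 1.3·620 − (2·620/372)·121.9 = 399.8 MPa, capped at F_nt → F'_nt = 399.8 MPa.
R_n = F'_nt · A_b · n = 399.8 × 706.9 × 7 / 1000 = 1978 kN.
Allowable strength R_n/Ω = 1978 / 2 = 989 kN.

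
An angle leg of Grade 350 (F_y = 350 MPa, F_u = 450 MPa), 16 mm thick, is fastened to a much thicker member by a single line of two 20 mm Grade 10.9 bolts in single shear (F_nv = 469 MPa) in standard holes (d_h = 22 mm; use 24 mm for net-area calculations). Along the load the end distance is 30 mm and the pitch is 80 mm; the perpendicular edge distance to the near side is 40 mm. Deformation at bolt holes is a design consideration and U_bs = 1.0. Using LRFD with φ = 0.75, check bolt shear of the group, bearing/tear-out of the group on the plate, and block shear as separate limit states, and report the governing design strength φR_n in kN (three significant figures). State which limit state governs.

Bolt shear: A_b = π·20²/4 = 314.2 mm²; R_n = 469 × 314.2 × 2 × 1 / 1000 = 294.7 kN → 0.75 × 294.7 = 221 kN.
Bearing: edge l_c = 19, r_n = 164.2 kN; interior l_c = 58, r_n = 345.6 kN; R_n = 164.2 + 1·345.6 = 509.8 kN → 382 kN.
Block shear: A_gv = 1760, A_nv = 1184, A_nt = 448 mm²; R_n = min(0.6F_uA_nv, 0.6F_yA_gv) + U_bs·F_u·A_nt = 521.3 kN → 391 kN.
Bolt shear governs: 221 kN.

221 kN (bolt shear governs)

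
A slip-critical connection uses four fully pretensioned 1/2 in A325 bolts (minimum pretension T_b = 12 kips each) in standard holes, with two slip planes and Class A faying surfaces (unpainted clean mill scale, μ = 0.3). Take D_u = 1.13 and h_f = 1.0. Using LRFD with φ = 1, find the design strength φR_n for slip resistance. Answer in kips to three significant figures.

32.5 kips

R_n = μ · D_u · h_f · T_b · n_s · n_b = 0.3 × 1.13 × 1.0 × 12 × 2 × 4 = 32.54 kips.
Design strength φR_n = 1 × 32.54 = 32.5 kips.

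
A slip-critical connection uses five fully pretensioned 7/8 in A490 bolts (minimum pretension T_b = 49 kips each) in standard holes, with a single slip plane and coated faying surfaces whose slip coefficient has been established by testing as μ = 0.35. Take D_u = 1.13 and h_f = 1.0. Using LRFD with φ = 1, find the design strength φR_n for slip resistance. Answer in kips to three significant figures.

96.9 kips

R_n = μ · D_u · h_f · T_b · n_s · n_b = 0.35 × 1.13 × 1.0 × 49 × 1 × 5 = 96.9 kips.
Design strength φR_n = 1 × 96.9 = 96.9 kips.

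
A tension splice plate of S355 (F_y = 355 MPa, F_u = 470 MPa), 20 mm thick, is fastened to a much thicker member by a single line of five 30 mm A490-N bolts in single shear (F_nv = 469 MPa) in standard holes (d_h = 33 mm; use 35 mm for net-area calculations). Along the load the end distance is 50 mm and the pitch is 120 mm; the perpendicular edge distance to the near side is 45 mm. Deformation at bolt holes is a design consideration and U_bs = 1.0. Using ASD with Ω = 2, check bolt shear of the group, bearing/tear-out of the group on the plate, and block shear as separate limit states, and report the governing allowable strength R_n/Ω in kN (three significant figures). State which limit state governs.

Bolt shear: A_b = π·30²/4 = 706.9 mm²; R_n = 469 × 706.9 × 5 × 1 / 1000 = 1658 kN → 1658 / 2 = 829 kN.
Bearing: edge l_c = 33.5, r_n = 377.9 kN; interior l_c = 87, r_n = 676.8 kN; R_n = 377.9 + 4·676.8 = 3085 kN → 1540 kN.
Block shear: A_gv = 10600, A_nv = 7450, A_nt = 550 mm²; R_n = min(0.6F_uA_nv, 0.6F_yA_gv) + U_bs·F_u·A_nt = 2359 kN → 1180 kN.
Bolt shear governs: 829 kN.

829 kN (bolt shear governs)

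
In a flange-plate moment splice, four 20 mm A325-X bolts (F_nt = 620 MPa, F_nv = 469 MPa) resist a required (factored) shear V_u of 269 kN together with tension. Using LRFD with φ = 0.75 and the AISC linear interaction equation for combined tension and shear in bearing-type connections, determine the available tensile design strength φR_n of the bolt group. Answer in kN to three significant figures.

A_b = π·20²/4 = 314.2 mm²; f_rv = 269 × 1000 / (4 × 314.2) = 214.1 MPa.
F'_nt = 1.3 F_nt − (F_nt / φF_nv) f_rv = 1.3·620 − (620/(0.75·469))·214.1 = 428.7 MPa, capped at F_nt → F'_nt = 428.7 MPa.
R_n = F'_nt · A_b · n = 428.7 × 314.2 × 4 / 1000 = 538.7 kN.
Design strength φR_n = 0.75 × 538.7 = 404 kN.

404 kN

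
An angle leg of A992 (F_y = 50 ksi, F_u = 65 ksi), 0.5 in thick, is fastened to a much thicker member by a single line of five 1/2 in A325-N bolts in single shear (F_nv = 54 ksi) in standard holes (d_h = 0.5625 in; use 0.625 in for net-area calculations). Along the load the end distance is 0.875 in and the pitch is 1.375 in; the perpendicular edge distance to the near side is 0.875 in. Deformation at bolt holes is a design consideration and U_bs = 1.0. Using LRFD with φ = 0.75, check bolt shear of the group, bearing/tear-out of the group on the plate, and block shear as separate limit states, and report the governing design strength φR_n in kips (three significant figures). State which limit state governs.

Bolt shear: A_b = π·0.5²/4 = 0.1963 in²; R_n = 54 × 0.1963 × 5 × 1 = 53.01 kips → 0.75 × 53.01 = 39.8 kips.
Bearing: edge l_c = 0.5938, r_n = 23.16 kips; interior l_c = 0.8125, r_n = 31.69 kips; R_n = 23.16 + 4·31.69 = 149.9 kips → 112 kips.
Block shear: A_gv = 3.188, A_nv = 1.781, A_nt = 0.2812 in²; R_n = min(0.6F_uA_nv, 0.6F_yA_gv) + U_bs·F_u·A_nt = 87.75 kips → 65.8 kips.
Bolt shear governs: 39.8 kips.

39.8 kips (bolt shear governs)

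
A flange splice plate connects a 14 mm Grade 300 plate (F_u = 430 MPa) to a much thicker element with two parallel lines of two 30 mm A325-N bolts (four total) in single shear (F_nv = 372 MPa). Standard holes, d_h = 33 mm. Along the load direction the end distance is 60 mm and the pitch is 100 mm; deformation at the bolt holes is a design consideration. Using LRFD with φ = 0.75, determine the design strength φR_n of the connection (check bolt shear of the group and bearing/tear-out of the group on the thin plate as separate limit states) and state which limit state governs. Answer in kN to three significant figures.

789 kN (bolt shear governs)

Bolt shear: A_b = π·30²/4 = 706.9 mm²; R_n = 372 × 706.9 × 4 × 1 / 1000 = 1052 kN → 0.75 × 1052 = 789 kN.
Bearing (1.2 l_c t F_u ≤ 2.4 d t F_u): upper limit = 2.4·30·14·430 / 1000 = 433.4 kN.
  Edge l_c = 60 − 33/2 = 43.5 → r_n = 314.2 kN; interior l_c = 100 − 33 = 67 → r_n = 433.4 kN.
  R_n,bearing = 2·314.2 + 2·433.4 = 1495 kN → 0.75 × 1495 = 1120 kN.
Bolt shear governs: 789 kN.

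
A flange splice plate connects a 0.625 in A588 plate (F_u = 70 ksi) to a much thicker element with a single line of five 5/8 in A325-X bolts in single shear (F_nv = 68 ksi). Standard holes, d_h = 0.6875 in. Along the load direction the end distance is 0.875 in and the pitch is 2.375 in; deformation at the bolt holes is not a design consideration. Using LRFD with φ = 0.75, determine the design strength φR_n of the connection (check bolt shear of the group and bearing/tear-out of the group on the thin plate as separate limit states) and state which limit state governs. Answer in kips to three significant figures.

Bolt shear: A_b = π·0.625²/4 = 0.3068 in²; R_n = 68 × 0.3068 × 5 × 1 = 104.3 kips → 0.75 × 104.3 = 78.2 kips.
Bearing (1.5 l_c t F_u ≤ 3.0 d t F_u): upper limit = 3.0·0.625·0.625·70 = 82.03 kips.
  Edge l_c = 0.875 − 0.6875/2 = 0.5312 → r_n = 34.86 kips; interior l_c = 2.375 − 0.6875 = 1.688 → r_n = 82.03 kips.
  R_n,bearing = 1·34.86 + 4·82.03 = 363 kips → 0.75 × 363 = 272 kips.
Bolt shear governs: 78.2 kips.

78.2 kips (bolt shear governs)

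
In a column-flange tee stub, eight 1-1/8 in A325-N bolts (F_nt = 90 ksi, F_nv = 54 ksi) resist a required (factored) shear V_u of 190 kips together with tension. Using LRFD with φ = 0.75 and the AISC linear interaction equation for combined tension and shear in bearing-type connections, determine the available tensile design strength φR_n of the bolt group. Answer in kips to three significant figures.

381 kips

A_b = π·1.125²/4 = 0.994 in²; f_rv = 190 / (8 × 0.994) = 23.89 ksi.
F'_nt = 1.3 F_nt − (F_nt / φF_nv) f_rv = 1.3·90 − (90/(0.75·54))·23.89 = 63.9 ksi, capped at F_nt → F'_nt = 63.9 ksi.
R_n = F'_nt · A_b · n = 63.9 × 0.994 × 8 = 508.2 kips.
Design strength φR_n = 0.75 × 508.2 = 381 kips.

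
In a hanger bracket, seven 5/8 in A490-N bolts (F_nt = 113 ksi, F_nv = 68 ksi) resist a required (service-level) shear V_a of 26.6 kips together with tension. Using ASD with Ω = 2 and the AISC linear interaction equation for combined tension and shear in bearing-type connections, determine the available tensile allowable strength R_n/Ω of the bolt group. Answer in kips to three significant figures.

114 kips

A_b = π·0.625²/4 = 0.3068 in²; f_rv = 26.6 / (7 × 0.3068) = 12.39 ksi.
F'_nt = 1.3 F_nt − (Ω F_nt / F_nv) f_rv = 1.3·113 − (2·113/68)·12.39 = 105.7 ksi, capped at F_nt → F'_nt = 105.7 ksi.
R_n = F'_nt · A_b · n = 105.7 × 0.3068 × 7 = 227.1 kips.
Allowable strength R_n/Ω = 227.1 / 2 = 114 kips.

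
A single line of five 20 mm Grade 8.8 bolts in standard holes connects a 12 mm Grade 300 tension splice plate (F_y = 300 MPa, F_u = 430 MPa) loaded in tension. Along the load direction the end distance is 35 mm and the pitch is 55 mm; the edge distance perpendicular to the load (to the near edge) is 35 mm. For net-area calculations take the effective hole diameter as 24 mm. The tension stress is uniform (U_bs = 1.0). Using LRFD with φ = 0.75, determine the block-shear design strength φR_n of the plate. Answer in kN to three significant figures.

430 kN

Shear plane L_v = 35 + 4·55 = 255 mm; A_gv = 255 × 12 = 3060 mm².
A_nv = (255 − 4.5·24) × 12 = 1764 mm².
A_nt = (35 − 0.5·24) × 12 = 276 mm².
0.6 F_u A_nv = 455.1 kN; 0.6 F_y A_gv = 550.8 kN → shear rupture governs the shear term.
R_n = 455.1 + 1.0 × 430 × 276 / 1000 = 573.8 kN.
Design strength φR_n = 0.75 × 573.8 = 430 kN.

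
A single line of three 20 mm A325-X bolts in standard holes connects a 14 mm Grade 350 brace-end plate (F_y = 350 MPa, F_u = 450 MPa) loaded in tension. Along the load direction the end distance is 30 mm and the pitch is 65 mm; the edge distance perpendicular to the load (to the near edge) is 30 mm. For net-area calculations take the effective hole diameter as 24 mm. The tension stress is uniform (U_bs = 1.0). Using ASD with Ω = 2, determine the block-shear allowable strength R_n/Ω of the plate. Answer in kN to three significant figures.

246 kN

Shear plane L_v = 30 + 2·65 = 160 mm; A_gv = 160 × 14 = 2240 mm².
A_nv = (160 − 2.5·24) × 14 = 1400 mm².
A_nt = (30 − 0.5·24) × 14 = 252 mm².
0.6 F_u A_nv = 378 kN; 0.6 F_y A_gv = 470.4 kN → shear rupture governs the shear term.
R_n = 378 + 1.0 × 450 × 252 / 1000 = 491.4 kN.
Allowable strength R_n/Ω = 491.4 / 2 = 246 kN.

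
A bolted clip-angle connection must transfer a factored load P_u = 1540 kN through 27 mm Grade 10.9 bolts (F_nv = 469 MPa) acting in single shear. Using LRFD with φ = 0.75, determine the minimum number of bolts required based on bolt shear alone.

8 bolts

A_b = π·27²/4 = 572.6 mm².
Per-bolt design strength φR_n = 0.75 × 469 × 572.6 × 1 / 1000 = 201.4 kN.
n ≥ 1540 / 201.4 = 7.647 → use 8 bolts.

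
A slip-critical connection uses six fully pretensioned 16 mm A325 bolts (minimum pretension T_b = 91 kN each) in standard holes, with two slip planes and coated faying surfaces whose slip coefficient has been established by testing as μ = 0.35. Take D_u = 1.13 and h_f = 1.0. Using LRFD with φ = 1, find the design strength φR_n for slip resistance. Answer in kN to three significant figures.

R_n = μ · D_u · h_f · T_b · n_s · n_b = 0.35 × 1.13 × 1.0 × 91 × 2 × 6 = 431.9 kN.
Design strength φR_n = 1 × 431.9 = 432 kN.

432 kN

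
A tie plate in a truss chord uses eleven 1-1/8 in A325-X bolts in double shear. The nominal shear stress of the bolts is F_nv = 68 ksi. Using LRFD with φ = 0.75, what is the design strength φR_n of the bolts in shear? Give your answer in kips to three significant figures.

1120 kips

A_b = π × 1.125² / 4 = 0.994 in².
R_n = F_nv · A_b · n · n_s = 68 × 0.994 × 11 × 2 = 1487 kips.
Design strength φR_n = 0.75 × 1487 = 1120 kips.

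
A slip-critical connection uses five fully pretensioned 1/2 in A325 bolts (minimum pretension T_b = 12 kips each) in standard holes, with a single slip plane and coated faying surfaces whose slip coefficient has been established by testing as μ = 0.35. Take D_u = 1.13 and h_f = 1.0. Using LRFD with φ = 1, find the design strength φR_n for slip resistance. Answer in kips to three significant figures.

23.7 kips

R_n = μ · D_u · h_f · T_b · n_s · n_b = 0.35 × 1.13 × 1.0 × 12 × 1 × 5 = 23.73 kips.
Design strength φR_n = 1 × 23.73 = 23.7 kips.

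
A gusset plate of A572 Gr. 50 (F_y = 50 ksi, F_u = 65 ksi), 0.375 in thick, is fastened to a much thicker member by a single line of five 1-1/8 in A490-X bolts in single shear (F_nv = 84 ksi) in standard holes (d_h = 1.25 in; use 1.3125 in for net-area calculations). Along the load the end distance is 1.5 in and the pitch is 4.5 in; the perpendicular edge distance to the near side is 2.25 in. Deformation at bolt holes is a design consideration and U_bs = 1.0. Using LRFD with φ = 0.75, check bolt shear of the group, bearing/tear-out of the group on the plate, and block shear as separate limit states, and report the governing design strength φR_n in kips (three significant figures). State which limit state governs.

178 kips (block shear governs)

Bolt shear: A_b = π·1.125²/4 = 0.994 in²; R_n = 84 × 0.994 × 5 × 1 = 417.5 kips → 0.75 × 417.5 = 313 kips.
Bearing: edge l_c = 0.875, r_n = 25.59 kips; interior l_c = 3.25, r_n = 65.81 kips; R_n = 25.59 + 4·65.81 = 288.8 kips → 217 kips.
Block shear: A_gv = 7.312, A_nv = 5.098, A_nt = 0.5977 in²; R_n = min(0.6F_uA_nv, 0.6F_yA_gv) + U_bs·F_u·A_nt = 237.7 kips → 178 kips.
Block shear governs: 178 kips.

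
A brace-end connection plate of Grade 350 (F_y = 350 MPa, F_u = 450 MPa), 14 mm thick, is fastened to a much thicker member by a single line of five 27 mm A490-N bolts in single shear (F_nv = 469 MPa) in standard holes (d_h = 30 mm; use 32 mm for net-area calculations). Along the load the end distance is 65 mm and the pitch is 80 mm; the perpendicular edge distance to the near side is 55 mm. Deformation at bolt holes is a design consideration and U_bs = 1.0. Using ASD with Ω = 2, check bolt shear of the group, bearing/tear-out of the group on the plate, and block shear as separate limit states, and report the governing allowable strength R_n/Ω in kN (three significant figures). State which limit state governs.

578 kN (block shear governs)

Bolt shear: A_b = π·27²/4 = 572.6 mm²; R_n = 469 × 572.6 × 5 × 1 / 1000 = 1343 kN → 1343 / 2 = 671 kN.
Bearing: edge l_c = 50, r_n = 378 kN; interior l_c = 50, r_n = 378 kN; R_n = 378 + 4·378 = 1890 kN → 945 kN.
Block shear: A_gv = 5390, A_nv = 3374, A_nt = 546 mm²; R_n = min(0.6F_uA_nv, 0.6F_yA_gv) + U_bs·F_u·A_nt = 1157 kN → 578 kN.
Block shear governs: 578 kN.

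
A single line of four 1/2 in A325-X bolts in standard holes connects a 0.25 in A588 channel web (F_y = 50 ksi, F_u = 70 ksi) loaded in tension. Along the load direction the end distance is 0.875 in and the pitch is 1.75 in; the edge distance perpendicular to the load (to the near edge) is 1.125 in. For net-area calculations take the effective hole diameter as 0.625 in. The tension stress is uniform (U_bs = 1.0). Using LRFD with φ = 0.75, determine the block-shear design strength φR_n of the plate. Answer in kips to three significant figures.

Shear plane L_v = 0.875 + 3·1.75 = 6.125 in; A_gv = 6.125 × 0.25 = 1.531 in².
A_nv = (6.125 − 3.5·0.625) × 0.25 = 0.9844 in².
A_nt = (1.125 − 0.5·0.625) × 0.25 = 0.2031 in².
0.6 F_u A_nv = 41.34 kips; 0.6 F_y A_gv = 45.94 kips → shear rupture governs the shear term.
R_n = 41.34 + 1.0 × 70 × 0.2031 = 55.56 kips.
Design strength φR_n = 0.75 × 55.56 = 41.7 kips.

41.7 kips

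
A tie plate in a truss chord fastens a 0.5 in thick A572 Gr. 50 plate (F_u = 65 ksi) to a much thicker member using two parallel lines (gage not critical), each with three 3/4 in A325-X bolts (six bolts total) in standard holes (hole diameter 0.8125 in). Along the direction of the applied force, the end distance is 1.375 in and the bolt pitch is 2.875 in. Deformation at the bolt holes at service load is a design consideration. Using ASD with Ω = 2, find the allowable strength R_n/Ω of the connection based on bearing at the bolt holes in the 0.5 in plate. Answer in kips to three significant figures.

155 kips

Per bolt r_n = 1.2 l_c t F_u ≤ 2.4 d t F_u; upper limit = 2.4 × 0.75 × 0.5 × 65 = 58.5 kips.
Edge bolt: l_c = 1.375 − 0.8125/2 = 0.9688 in → 1.2 × 0.9688 × 0.5 × 65 = 37.78 → r_n = 37.78 kips.
Interior bolts: l_c = 2.875 − 0.8125 = 2.062 in → 1.2 × 2.062 × 0.5 × 65 = 80.44 → r_n = 58.5 kips.
R_n = 2 × 37.78 + 4 × 58.5 = 309.6 kips.
Allowable strength R_n/Ω = 309.6 / 2 = 155 kips.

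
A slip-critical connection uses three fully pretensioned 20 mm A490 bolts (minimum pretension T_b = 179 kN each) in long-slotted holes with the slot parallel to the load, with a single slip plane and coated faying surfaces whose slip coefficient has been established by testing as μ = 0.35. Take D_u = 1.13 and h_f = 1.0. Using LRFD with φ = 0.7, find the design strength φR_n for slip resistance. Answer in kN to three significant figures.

149 kN

R_n = μ · D_u · h_f · T_b · n_s · n_b = 0.35 × 1.13 × 1.0 × 179 × 1 × 3 = 212.4 kN.
Design strength φR_n = 0.7 × 212.4 = 149 kN.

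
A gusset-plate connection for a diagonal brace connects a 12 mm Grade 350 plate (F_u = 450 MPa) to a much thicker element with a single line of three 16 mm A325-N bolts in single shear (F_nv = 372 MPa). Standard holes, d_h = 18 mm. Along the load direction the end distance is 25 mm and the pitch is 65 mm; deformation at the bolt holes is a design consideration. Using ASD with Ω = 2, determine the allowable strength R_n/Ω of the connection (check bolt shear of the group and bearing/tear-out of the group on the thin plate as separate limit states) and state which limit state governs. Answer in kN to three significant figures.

112 kN (bolt shear governs)

Bolt shear: A_b = π·16²/4 = 201.1 mm²; R_n = 372 × 201.1 × 3 × 1 / 1000 = 224.4 kN → 224.4 / 2 = 112 kN.
Bearing (1.2 l_c t F_u ≤ 2.4 d t F_u): upper limit = 2.4·16·12·450 / 1000 = 207.4 kN.
  Edge l_c = 25 − 18/2 = 16 → r_n = 103.7 kN; interior l_c = 65 − 18 = 47 → r_n = 207.4 kN.
  R_n,bearing = 1·103.7 + 2·207.4 = 518.4 kN → 518.4 / 2 = 259 kN.
Bolt shear governs: 112 kN.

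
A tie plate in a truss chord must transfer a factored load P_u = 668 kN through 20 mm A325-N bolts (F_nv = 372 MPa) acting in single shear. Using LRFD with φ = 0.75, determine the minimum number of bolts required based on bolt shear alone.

8 bolts

A_b = π·20²/4 = 314.2 mm².
Per-bolt design strength φR_n = 0.75 × 372 × 314.2 × 1 / 1000 = 87.65 kN.
n ≥ 668 / 87.65 = 7.621 → use 8 bolts.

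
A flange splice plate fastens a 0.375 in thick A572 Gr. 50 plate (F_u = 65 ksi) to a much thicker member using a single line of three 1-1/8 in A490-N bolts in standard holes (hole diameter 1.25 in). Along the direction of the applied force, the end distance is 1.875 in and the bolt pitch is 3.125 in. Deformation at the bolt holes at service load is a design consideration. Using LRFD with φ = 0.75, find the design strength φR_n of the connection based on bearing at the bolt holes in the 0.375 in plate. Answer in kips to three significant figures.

110 kips

Per bolt r_n = 1.2 l_c t F_u ≤ 2.4 d t F_u; upper limit = 2.4 × 1.125 × 0.375 × 65 = 65.81 kips.
Edge bolt: l_c = 1.875 − 1.25/2 = 1.25 in → 1.2 × 1.25 × 0.375 × 65 = 36.56 → r_n = 36.56 kips.
Interior bolts: l_c = 3.125 − 1.25 = 1.875 in → 1.2 × 1.875 × 0.375 × 65 = 54.84 → r_n = 54.84 kips.
R_n = 1 × 36.56 + 2 × 54.84 = 146.2 kips.
Design strength φR_n = 0.75 × 146.2 = 110 kips.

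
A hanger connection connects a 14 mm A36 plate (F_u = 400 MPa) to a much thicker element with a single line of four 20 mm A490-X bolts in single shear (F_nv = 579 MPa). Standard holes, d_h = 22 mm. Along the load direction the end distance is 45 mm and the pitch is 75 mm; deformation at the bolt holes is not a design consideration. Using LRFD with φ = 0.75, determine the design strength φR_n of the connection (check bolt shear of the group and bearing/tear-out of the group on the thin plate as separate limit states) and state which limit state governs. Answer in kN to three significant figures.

Bolt shear: A_b = π·20²/4 = 314.2 mm²; R_n = 579 × 314.2 × 4 × 1 / 1000 = 727.6 kN → 0.75 × 727.6 = 546 kN.
Bearing (1.5 l_c t F_u ≤ 3.0 d t F_u): upper limit = 3.0·20·14·400 / 1000 = 336 kN.
  Edge l_c = 45 − 22/2 = 34 → r_n = 285.6 kN; interior l_c = 75 − 22 = 53 → r_n = 336 kN.
  R_n,bearing = 1·285.6 + 3·336 = 1294 kN → 0.75 × 1294 = 970 kN.
Bolt shear governs: 546 kN.

546 kN (bolt shear governs)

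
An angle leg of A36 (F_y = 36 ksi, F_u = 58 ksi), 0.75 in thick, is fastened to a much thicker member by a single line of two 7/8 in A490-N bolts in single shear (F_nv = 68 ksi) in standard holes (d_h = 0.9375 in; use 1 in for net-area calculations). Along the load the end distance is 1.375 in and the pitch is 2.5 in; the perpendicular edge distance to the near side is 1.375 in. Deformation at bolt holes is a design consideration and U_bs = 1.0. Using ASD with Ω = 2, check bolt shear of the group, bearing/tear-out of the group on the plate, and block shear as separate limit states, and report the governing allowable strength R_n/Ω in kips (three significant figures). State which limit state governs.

Bolt shear: A_b = π·0.875²/4 = 0.6013 in²; R_n = 68 × 0.6013 × 2 × 1 = 81.78 kips → 81.78 / 2 = 40.9 kips.
Bearing: edge l_c = 0.9062, r_n = 47.31 kips; interior l_c = 1.562, r_n = 81.56 kips; R_n = 47.31 + 1·81.56 = 128.9 kips → 64.4 kips.
Block shear: A_gv = 2.906, A_nv = 1.781, A_nt = 0.6562 in²; R_n = min(0.6F_uA_nv, 0.6F_yA_gv) + U_bs·F_u·A_nt = 100 kips → 50 kips.
Bolt shear governs: 40.9 kips.

40.9 kips (bolt shear governs)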